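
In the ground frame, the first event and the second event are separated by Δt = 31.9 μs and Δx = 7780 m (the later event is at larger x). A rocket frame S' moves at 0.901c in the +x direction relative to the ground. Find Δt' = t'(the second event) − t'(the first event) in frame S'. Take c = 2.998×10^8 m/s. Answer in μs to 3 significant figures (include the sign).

Δt' ≈ 19.6 μs

γ = 1/√(1 − 0.901²) = 2.3051
Δt' = γ(Δt − vΔx/c²) = 2.3051 × (31.9 μs − 0.901×7780 m / (2.998×10^8 m/s))
= 2.3051 × (8.5185 μs) = 19.6 μs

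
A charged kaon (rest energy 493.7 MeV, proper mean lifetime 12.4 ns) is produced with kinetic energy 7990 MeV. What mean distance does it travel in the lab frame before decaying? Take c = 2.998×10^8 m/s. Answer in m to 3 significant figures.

γ = 1 + K/(m₀c²) = 1 + 7990/493.7 = 17.184
β = √(1 − 1/γ²) = 0.99831
Dilated lifetime: γτ₀ = 17.184 × 12.4 ns = 213.08 ns
d = βc·γτ₀ = 0.99831 × (2.998×10^8 m/s) × 2.1308×10^-7 s = 63.8 m

d ≈ 63.8 m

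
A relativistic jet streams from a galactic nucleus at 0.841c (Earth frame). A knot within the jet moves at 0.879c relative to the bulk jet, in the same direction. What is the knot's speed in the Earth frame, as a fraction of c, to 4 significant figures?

u ≈ 0.9889c

Relativistic velocity addition: u = (u' + v)/(1 + u'v/c²)
= (0.879 + 0.841)/(1 + 0.879×0.841) = 1.720/1.73924 = 0.9889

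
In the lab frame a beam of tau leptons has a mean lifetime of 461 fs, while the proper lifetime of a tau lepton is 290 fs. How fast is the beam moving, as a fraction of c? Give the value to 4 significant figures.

β ≈ 0.7774

γ = Δt/τ₀ = 461/290 = 1.58966
β = √(1 − 1/γ²) = √(1 − 1/1.58966²) = 0.7774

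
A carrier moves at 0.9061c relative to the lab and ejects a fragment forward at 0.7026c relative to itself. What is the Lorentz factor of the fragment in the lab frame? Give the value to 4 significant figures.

γ ≈ 5.436

u_lab = (0.7026 + 0.9061)/(1 + 0.7026×0.9061) = 1.6087/1.636626 = 0.9829369
γ = 1/√(1 − 0.9829369²) = 5.436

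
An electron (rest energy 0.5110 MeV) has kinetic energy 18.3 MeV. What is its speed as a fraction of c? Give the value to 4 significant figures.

γ = 1 + K/(m₀c²) = 1 + 18.3/0.5110 = 36.8121
β = √(1 − 1/γ²) = 0.9996

β ≈ 0.9996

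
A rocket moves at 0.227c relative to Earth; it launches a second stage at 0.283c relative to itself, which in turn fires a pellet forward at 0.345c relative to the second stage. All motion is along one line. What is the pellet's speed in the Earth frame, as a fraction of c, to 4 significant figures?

Compose boost 2: (0.283 + 0.227)/(1 + 0.283×0.227) = 0.5100/1.06424 = 0.479215
Compose boost 3: (0.345 + 0.479215)/(1 + 0.345×0.479215) = 0.824215/1.16533 = 0.7073

u ≈ 0.7073c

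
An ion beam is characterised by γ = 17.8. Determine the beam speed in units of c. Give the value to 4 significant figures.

β ≈ 0.9984

β = √(1 − 1/γ²) = √(1 − 1/17.8²) = √(0.996844) = 0.9984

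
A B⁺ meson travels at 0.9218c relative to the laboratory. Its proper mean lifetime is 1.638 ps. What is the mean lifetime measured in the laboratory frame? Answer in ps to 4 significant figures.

γ = 1/√(1 − 0.9218²) = 2.57954
Time dilation: Δt = γτ₀ = 2.57954 × 1.638 ps = 4.225 ps

Δt ≈ 4.225 ps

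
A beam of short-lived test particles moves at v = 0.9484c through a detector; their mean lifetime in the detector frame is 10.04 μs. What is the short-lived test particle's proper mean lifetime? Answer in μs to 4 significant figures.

γ = 1/√(1 − 0.9484²) = 3.15381
Proper time: τ₀ = Δt/γ = 10.04/3.15381 = 3.183 μs

τ₀ ≈ 3.183 μs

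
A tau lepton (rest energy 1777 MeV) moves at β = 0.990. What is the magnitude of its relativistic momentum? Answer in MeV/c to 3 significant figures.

p ≈ 12500 MeV/c

γ = 1/√(1 − 0.990²) = 7.0888
p = γβm₀c = 7.0888 × 0.990 × 1777 MeV/c = 12500 MeV/c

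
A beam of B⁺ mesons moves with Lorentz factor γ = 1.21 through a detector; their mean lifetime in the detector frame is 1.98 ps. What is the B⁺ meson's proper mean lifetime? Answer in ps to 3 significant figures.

τ₀ ≈ 1.64 ps

γ = 1.21 (given)
Proper time: τ₀ = Δt/γ = 1.98/1.21 = 1.64 ps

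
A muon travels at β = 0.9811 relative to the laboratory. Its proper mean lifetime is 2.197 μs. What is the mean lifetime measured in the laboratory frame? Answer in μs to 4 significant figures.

Δt ≈ 11.35 μs

γ = 1/√(1 − 0.9811²) = 5.16792
Time dilation: Δt = γτ₀ = 5.16792 × 2.197 μs = 11.35 μs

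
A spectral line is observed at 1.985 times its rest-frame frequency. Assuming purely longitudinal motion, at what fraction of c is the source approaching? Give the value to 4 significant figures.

f_obs/f_src = √((1+β)/(1−β)) = 1.985  ⇒  (1+β)/(1−β) = 3.94023
β = |1 − D²|/(1 + D²) = |1 − 3.94023|/(1 + 3.94023) = 0.5952

β ≈ 0.5952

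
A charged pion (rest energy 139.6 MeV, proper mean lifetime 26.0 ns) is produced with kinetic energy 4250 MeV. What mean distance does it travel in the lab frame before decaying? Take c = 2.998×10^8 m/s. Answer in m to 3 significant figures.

γ = 1 + K/(m₀c²) = 1 + 4250/139.6 = 31.444
β = √(1 − 1/γ²) = 0.99949
Dilated lifetime: γτ₀ = 31.444 × 26.0 ns = 817.55 ns
d = βc·γτ₀ = 0.99949 × (2.998×10^8 m/s) × 8.1755×10^-7 s = 245 m

d ≈ 245 m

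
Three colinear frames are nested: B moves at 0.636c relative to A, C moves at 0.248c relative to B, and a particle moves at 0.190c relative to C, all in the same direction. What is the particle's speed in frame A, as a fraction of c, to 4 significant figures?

Compose boost 2: (0.248 + 0.636)/(1 + 0.248×0.636) = 0.8840/1.15773 = 0.763564
Compose boost 3: (0.190 + 0.763564)/(1 + 0.190×0.763564) = 0.953564/1.14508 = 0.8328

u ≈ 0.8328c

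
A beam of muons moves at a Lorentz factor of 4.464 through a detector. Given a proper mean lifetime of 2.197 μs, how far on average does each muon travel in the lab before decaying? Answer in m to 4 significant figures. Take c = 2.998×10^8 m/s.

d ≈ 2866 m

β = √(1 − 1/γ²) = √(1 − 1/4.464²) = 0.974586
Dilated lifetime: Δt = γτ₀ = 4.464 × 2.197 μs = 9.80741 μs
d = vΔt = 0.974586c × 9.80741 μs = 2.92181×10^8 m/s × 9.80741×10^-6 s = 2866 m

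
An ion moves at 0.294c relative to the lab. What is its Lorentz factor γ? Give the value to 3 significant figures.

γ = 1/√(1 − β²) = 1/√(1 − 0.294²) = 1/√(0.91356) = 1.05

γ ≈ 1.05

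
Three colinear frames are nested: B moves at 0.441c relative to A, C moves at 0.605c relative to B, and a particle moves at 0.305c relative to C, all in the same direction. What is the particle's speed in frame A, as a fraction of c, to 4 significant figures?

u ≈ 0.9032c

Compose boost 2: (0.605 + 0.441)/(1 + 0.605×0.441) = 1.046/1.26680 = 0.825699
Compose boost 3: (0.305 + 0.825699)/(1 + 0.305×0.825699) = 1.13070/1.25184 = 0.9032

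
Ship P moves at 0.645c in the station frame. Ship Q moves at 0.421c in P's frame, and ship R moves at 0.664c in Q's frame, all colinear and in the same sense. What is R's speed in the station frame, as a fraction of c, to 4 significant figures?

Compose boost 2: (0.421 + 0.645)/(1 + 0.421×0.645) = 1.066/1.27154 = 0.838350
Compose boost 3: (0.664 + 0.838350)/(1 + 0.664×0.838350) = 1.50235/1.55666 = 0.9651

u ≈ 0.9651c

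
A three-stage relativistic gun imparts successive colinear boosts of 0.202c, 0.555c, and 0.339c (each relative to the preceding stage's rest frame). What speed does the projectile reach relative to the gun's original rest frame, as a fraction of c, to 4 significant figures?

Compose boost 2: (0.555 + 0.202)/(1 + 0.555×0.202) = 0.7570/1.11211 = 0.680688
Compose boost 3: (0.339 + 0.680688)/(1 + 0.339×0.680688) = 1.01969/1.23075 = 0.8285

u ≈ 0.8285c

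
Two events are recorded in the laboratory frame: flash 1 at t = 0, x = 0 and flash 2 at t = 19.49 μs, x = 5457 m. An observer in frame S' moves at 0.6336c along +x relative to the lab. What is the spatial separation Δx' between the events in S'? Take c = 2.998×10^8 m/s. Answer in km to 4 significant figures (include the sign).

γ = 1/√(1 − 0.6336²) = 1.29256
Δx' = γ(Δx − vΔt) = 1.29256 × (5457 m − 0.6336×(2.998×10^8 m/s)×19.49×10^-6 s)
= 1.29256 × (1754.81 m) = 2.268 km

Δx' ≈ 2.268 km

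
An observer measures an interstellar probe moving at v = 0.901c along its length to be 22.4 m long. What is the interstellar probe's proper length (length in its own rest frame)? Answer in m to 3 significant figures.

γ = 1/√(1 − 0.901²) = 2.3051
L₀ = γL = 2.3051 × 22.4 = 51.6 m

L₀ ≈ 51.6 m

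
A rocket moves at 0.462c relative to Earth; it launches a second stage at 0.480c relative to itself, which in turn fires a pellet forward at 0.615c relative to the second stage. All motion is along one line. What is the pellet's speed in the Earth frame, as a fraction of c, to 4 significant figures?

u ≈ 0.9402c

Compose boost 2: (0.480 + 0.462)/(1 + 0.480×0.462) = 0.9420/1.22176 = 0.771019
Compose boost 3: (0.615 + 0.771019)/(1 + 0.615×0.771019) = 1.38602/1.47418 = 0.9402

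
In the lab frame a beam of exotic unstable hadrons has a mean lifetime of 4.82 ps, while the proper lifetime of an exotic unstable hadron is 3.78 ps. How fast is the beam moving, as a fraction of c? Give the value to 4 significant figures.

γ = Δt/τ₀ = 4.82/3.78 = 1.27513
β = √(1 − 1/γ²) = √(1 − 1/1.27513²) = 0.6205

β ≈ 0.6205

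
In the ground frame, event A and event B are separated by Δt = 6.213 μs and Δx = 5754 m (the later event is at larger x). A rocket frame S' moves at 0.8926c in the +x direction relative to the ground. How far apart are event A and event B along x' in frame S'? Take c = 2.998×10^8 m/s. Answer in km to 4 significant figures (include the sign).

Δx' ≈ 9.075 km

γ = 1/√(1 − 0.8926²) = 2.21804
Δx' = γ(Δx − vΔt) = 2.21804 × (5754 m − 0.8926×(2.998×10^8 m/s)×6.213×10^-6 s)
= 2.21804 × (4091.39 m) = 9.075 km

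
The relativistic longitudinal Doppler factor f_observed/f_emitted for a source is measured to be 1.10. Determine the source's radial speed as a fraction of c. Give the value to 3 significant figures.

β ≈ 0.0950

f_obs/f_src = √((1+β)/(1−β)) = 1.10  ⇒  (1+β)/(1−β) = 1.2100
β = |1 − D²|/(1 + D²) = |1 − 1.2100|/(1 + 1.2100) = 0.0950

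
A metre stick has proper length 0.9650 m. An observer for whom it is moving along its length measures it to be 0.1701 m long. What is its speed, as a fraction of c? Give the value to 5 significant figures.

γ = L₀/L = 0.9650/0.1701 = 5.673133
β = √(1 − 1/γ²) = 0.98434

β ≈ 0.98434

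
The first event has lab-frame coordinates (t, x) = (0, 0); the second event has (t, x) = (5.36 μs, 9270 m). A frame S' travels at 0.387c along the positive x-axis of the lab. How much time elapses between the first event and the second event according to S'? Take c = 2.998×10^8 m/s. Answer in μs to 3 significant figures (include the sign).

γ = 1/√(1 − 0.387²) = 1.0845
Δt' = γ(Δt − vΔx/c²) = 1.0845 × (5.36 μs − 0.387×9270 m / (2.998×10^8 m/s))
= 1.0845 × (-6.6063 μs) = -7.16 μs

Δt' ≈ -7.16 μs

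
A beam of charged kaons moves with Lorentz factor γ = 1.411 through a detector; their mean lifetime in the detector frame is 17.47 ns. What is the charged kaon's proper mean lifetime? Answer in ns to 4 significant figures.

τ₀ ≈ 12.38 ns

γ = 1.411 (given)
Proper time: τ₀ = Δt/γ = 17.47/1.411 = 12.38 ns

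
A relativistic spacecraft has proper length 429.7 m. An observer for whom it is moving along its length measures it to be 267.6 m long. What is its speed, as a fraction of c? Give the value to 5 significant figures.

β ≈ 0.78241

γ = L₀/L = 429.7/267.6 = 1.605755
β = √(1 − 1/γ²) = 0.78241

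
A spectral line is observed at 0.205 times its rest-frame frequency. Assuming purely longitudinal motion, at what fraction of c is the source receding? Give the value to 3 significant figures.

β ≈ 0.919

f_obs/f_src = √((1−β)/(1+β)) = 0.205  ⇒  (1−β)/(1+β) = 0.042025
β = |1 − D²|/(1 + D²) = |1 − 0.042025|/(1 + 0.042025) = 0.919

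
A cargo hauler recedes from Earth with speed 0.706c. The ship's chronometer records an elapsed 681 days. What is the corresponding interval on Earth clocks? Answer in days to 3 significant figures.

Δt ≈ 962 days

γ = 1/√(1 − 0.706²) = 1.4120
Time dilation: Δt = γτ₀ = 1.4120 × 681 days = 962 days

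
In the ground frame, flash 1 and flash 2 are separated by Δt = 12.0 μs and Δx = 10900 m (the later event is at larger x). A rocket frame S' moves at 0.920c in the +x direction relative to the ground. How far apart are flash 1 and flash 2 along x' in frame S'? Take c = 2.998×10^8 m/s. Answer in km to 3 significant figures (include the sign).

γ = 1/√(1 − 0.920²) = 2.5516
Δx' = γ(Δx − vΔt) = 2.5516 × (10900 m − 0.920×(2.998×10^8 m/s)×12.0×10^-6 s)
= 2.5516 × (7590.2 m) = 19.4 km

Δx' ≈ 19.4 km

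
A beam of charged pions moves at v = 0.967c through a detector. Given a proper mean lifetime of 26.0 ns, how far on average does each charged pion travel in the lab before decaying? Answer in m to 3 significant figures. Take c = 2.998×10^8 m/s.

d ≈ 29.6 m

γ = 1/√(1 − 0.967²) = 3.9250
Dilated lifetime: Δt = γτ₀ = 3.9250 × 26.0 ns = 102.05 ns
d = vΔt = 0.967c × 102.05 ns = 2.8991×10^8 m/s × 1.0205×10^-7 s = 29.6 m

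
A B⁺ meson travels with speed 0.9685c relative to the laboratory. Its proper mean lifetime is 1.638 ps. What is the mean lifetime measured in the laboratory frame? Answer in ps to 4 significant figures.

Δt ≈ 6.578 ps

γ = 1/√(1 − 0.9685²) = 4.01585
Time dilation: Δt = γτ₀ = 4.01585 × 1.638 ps = 6.578 ps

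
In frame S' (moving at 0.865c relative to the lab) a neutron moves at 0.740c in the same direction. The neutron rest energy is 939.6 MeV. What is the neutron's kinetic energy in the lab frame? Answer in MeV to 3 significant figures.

u_lab = (0.740 + 0.865)/(1 + 0.740×0.865) = 0.978599
γ = 1/√(1 − 0.978599²) = 4.8596
K = (γ − 1)m₀c² = (4.8596 − 1) × 939.6 = 3.8596 × 939.6 = 3630 MeV

K ≈ 3630 MeV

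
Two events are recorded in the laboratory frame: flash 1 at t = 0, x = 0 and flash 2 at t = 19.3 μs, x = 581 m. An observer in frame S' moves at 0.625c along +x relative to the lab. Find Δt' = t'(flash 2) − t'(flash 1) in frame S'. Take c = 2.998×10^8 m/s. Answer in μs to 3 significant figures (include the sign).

γ = 1/√(1 − 0.625²) = 1.2810
Δt' = γ(Δt − vΔx/c²) = 1.2810 × (19.3 μs − 0.625×581 m / (2.998×10^8 m/s))
= 1.2810 × (18.089 μs) = 23.2 μs

Δt' ≈ 23.2 μs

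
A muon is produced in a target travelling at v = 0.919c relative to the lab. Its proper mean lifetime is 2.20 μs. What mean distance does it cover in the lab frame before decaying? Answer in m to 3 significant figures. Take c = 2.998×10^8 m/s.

d ≈ 1540 m

γ = 1/√(1 − 0.919²) = 2.5364
Dilated lifetime: Δt = γτ₀ = 2.5364 × 2.20 μs = 5.5801 μs
d = vΔt = 0.919c × 5.5801 μs = 2.7552×10^8 m/s × 5.5801×10^-6 s = 1540 m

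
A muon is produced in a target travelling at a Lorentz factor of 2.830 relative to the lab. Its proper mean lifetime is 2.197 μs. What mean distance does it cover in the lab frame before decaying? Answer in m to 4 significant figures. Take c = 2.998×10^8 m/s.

β = √(1 − 1/γ²) = √(1 − 1/2.830²) = 0.935489
Dilated lifetime: Δt = γτ₀ = 2.830 × 2.197 μs = 6.21751 μs
d = vΔt = 0.935489c × 6.21751 μs = 2.80459×10^8 m/s × 6.21751×10^-6 s = 1744 m

d ≈ 1744 m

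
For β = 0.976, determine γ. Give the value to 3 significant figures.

γ = 1/√(1 − β²) = 1/√(1 − 0.976²) = 1/√(0.047424) = 4.59

γ ≈ 4.59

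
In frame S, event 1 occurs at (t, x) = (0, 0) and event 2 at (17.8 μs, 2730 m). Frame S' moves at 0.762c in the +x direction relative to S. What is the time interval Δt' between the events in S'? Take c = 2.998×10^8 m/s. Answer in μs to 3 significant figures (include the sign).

Δt' ≈ 16.8 μs

γ = 1/√(1 − 0.762²) = 1.5442
Δt' = γ(Δt − vΔx/c²) = 1.5442 × (17.8 μs − 0.762×2730 m / (2.998×10^8 m/s))
= 1.5442 × (10.861 μs) = 16.8 μs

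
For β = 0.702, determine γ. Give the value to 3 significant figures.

γ ≈ 1.40

γ = 1/√(1 − β²) = 1/√(1 − 0.702²) = 1/√(0.50720) = 1.40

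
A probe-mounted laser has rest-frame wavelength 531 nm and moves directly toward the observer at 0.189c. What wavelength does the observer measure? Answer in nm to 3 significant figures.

Relativistic Doppler: λ_obs = λ_src √((1−β)/(1+β))
= 531 × √(0.81100/1.1890) = 531 × 0.82588 = 439 nm

λ_obs ≈ 439 nm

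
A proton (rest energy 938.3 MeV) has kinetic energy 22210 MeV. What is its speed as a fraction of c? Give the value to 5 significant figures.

γ = 1 + K/(m₀c²) = 1 + 22210/938.3 = 24.67047
β = √(1 − 1/γ²) = 0.99918

β ≈ 0.99918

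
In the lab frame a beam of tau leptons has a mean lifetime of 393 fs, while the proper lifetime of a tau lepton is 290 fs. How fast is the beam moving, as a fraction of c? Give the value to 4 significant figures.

γ = Δt/τ₀ = 393/290 = 1.35517
β = √(1 − 1/γ²) = √(1 − 1/1.35517²) = 0.6749

β ≈ 0.6749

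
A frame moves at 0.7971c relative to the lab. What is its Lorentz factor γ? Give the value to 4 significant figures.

γ = 1/√(1 − β²) = 1/√(1 − 0.7971²) = 1/√(0.364632) = 1.656

γ ≈ 1.656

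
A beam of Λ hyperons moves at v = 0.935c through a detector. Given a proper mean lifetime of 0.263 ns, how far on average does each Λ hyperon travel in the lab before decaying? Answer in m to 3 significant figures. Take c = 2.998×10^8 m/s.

d ≈ 0.208 m

γ = 1/√(1 − 0.935²) = 2.8197
Dilated lifetime: Δt = γτ₀ = 2.8197 × 0.263 ns = 0.74158 ns
d = vΔt = 0.935c × 0.74158 ns = 2.8031×10^8 m/s × 7.4158×10^-10 s = 0.208 m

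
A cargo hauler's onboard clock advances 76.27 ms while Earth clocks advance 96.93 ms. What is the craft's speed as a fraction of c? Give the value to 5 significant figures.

β ≈ 0.61714

γ = Δt/τ₀ = 96.93/76.27 = 1.270880
β = √(1 − 1/γ²) = √(1 − 1/1.270880²) = 0.61714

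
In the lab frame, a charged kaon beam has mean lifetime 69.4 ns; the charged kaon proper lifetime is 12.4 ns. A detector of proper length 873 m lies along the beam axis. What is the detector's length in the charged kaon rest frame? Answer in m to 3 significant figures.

Time dilation ⇒ γ = Δt/τ₀ = 69.4/12.4 = 5.5968
Length contraction: L = L₀/γ = 873/5.5968 = 156 m

L ≈ 156 m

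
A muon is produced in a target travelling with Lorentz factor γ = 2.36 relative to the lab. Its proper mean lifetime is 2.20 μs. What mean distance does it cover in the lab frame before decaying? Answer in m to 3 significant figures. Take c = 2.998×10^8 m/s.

d ≈ 1410 m

β = √(1 − 1/γ²) = √(1 − 1/2.36²) = 0.90579
Dilated lifetime: Δt = γτ₀ = 2.36 × 2.20 μs = 5.1920 μs
d = vΔt = 0.90579c × 5.1920 μs = 2.7156×10^8 m/s × 5.1920×10^-6 s = 1410 m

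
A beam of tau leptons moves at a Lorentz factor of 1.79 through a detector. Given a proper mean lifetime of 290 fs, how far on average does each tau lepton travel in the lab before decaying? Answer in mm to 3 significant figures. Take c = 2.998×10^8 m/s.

β = √(1 − 1/γ²) = √(1 − 1/1.79²) = 0.82940
Dilated lifetime: Δt = γτ₀ = 1.79 × 290 fs = 519.10 fs
d = vΔt = 0.82940c × 519.10 fs = 2.4865×10^8 m/s × 5.1910×10^-13 s = 0.129 mm

d ≈ 0.129 mm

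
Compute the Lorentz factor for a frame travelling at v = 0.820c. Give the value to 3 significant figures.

γ = 1/√(1 − β²) = 1/√(1 − 0.820²) = 1/√(0.32760) = 1.75

γ ≈ 1.75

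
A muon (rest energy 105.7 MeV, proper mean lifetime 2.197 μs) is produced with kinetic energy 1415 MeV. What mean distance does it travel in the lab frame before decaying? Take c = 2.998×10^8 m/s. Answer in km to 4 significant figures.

γ = 1 + K/(m₀c²) = 1 + 1415/105.7 = 14.3869
β = √(1 − 1/γ²) = 0.997581
Dilated lifetime: γτ₀ = 14.3869 × 2.197 μs = 31.6081 μs
d = βc·γτ₀ = 0.997581 × (2.998×10^8 m/s) × 3.16081×10^-5 s = 9.453 km

d ≈ 9.453 km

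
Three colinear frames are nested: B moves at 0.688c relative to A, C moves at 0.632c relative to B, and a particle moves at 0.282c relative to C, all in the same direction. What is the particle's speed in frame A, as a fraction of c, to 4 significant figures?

Compose boost 2: (0.632 + 0.688)/(1 + 0.632×0.688) = 1.320/1.43482 = 0.919979
Compose boost 3: (0.282 + 0.919979)/(1 + 0.282×0.919979) = 1.20198/1.25943 = 0.9544

u ≈ 0.9544c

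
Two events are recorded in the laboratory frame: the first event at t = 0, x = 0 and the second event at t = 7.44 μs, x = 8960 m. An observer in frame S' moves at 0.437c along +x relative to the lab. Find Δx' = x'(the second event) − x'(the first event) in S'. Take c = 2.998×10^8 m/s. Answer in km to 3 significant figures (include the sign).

Δx' ≈ 8.88 km

γ = 1/√(1 − 0.437²) = 1.1118
Δx' = γ(Δx − vΔt) = 1.1118 × (8960 m − 0.437×(2.998×10^8 m/s)×7.44×10^-6 s)
= 1.1118 × (7985.3 m) = 8.88 km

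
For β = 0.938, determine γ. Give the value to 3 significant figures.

γ ≈ 2.88

γ = 1/√(1 − β²) = 1/√(1 − 0.938²) = 1/√(0.12016) = 2.88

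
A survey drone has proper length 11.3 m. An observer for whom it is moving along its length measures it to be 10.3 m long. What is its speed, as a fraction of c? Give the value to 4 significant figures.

β ≈ 0.4113

γ = L₀/L = 11.3/10.3 = 1.09709
β = √(1 − 1/γ²) = 0.4113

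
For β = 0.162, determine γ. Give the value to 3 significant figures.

γ = 1/√(1 − β²) = 1/√(1 − 0.162²) = 1/√(0.97376) = 1.01

γ ≈ 1.01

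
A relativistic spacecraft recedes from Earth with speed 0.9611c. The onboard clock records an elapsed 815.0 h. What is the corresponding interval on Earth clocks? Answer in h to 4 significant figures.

γ = 1/√(1 − 0.9611²) = 3.62056
Time dilation: Δt = γτ₀ = 3.62056 × 815.0 h = 2951 h

Δt ≈ 2951 h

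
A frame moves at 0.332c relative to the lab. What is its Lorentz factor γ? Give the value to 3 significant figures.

γ ≈ 1.06

γ = 1/√(1 − β²) = 1/√(1 − 0.332²) = 1/√(0.88978) = 1.06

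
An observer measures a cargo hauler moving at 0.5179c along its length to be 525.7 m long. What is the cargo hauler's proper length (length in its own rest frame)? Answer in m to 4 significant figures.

L₀ ≈ 614.5 m

γ = 1/√(1 − 0.5179²) = 1.16899
L₀ = γL = 1.16899 × 525.7 = 614.5 m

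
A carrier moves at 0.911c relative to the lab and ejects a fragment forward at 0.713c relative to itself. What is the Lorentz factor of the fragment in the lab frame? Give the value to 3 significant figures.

u_lab = (0.713 + 0.911)/(1 + 0.713×0.911) = 1.624/1.64954 = 0.984515
γ = 1/√(1 − 0.984515²) = 5.70

γ ≈ 5.70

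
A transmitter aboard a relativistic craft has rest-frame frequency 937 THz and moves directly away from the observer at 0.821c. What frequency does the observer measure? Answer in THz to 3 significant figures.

Relativistic Doppler: f_obs = f_src √((1−β)/(1+β))
= 937 × √(0.17900/1.8210) = 937 × 0.31352 = 294 THz

f_obs ≈ 294 THz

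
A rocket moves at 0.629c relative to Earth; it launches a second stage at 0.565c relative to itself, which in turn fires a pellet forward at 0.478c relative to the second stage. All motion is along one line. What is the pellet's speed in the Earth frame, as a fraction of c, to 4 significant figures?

Compose boost 2: (0.565 + 0.629)/(1 + 0.565×0.629) = 1.194/1.35539 = 0.880931
Compose boost 3: (0.478 + 0.880931)/(1 + 0.478×0.880931) = 1.35893/1.42108 = 0.9563

u ≈ 0.9563c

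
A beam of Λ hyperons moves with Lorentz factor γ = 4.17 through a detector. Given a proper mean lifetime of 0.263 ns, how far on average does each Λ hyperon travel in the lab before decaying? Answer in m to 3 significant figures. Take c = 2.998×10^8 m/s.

d ≈ 0.319 m

β = √(1 − 1/γ²) = √(1 − 1/4.17²) = 0.97082
Dilated lifetime: Δt = γτ₀ = 4.17 × 0.263 ns = 1.0967 ns
d = vΔt = 0.97082c × 1.0967 ns = 2.9105×10^8 m/s × 1.0967×10^-9 s = 0.319 m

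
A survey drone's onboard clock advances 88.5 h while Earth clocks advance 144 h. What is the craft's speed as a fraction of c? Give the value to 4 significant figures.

β ≈ 0.7889

γ = Δt/τ₀ = 144/88.5 = 1.62712
β = √(1 − 1/γ²) = √(1 − 1/1.62712²) = 0.7889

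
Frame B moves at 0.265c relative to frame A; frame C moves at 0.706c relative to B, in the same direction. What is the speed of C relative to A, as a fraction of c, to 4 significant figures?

Compose boost 2: (0.706 + 0.265)/(1 + 0.706×0.265) = 0.9710/1.18709 = 0.8180

u ≈ 0.8180c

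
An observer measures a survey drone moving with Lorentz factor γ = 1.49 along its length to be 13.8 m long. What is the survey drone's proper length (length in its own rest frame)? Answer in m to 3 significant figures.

γ = 1.49 (given)
L₀ = γL = 1.49 × 13.8 = 20.6 m

L₀ ≈ 20.6 m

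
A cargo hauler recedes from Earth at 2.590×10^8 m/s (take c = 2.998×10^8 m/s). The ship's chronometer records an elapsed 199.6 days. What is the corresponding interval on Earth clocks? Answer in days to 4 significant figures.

Δt ≈ 396.3 days

β = v/c = 2.590×10^8 / 2.998×10^8 = 0.863909
γ = 1/√(1 − 0.863909²) = 1.98552
Time dilation: Δt = γτ₀ = 1.98552 × 199.6 days = 396.3 days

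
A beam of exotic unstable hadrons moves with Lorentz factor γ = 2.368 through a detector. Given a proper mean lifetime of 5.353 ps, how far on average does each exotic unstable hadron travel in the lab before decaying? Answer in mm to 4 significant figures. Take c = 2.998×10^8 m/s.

β = √(1 − 1/γ²) = √(1 − 1/2.368²) = 0.906457
Dilated lifetime: Δt = γτ₀ = 2.368 × 5.353 ps = 12.6759 ps
d = vΔt = 0.906457c × 12.6759 ps = 2.71756×10^8 m/s × 1.26759×10^-11 s = 3.445 mm

d ≈ 3.445 mm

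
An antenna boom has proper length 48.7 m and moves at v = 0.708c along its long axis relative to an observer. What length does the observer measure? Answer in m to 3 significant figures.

L ≈ 34.4 m

γ = 1/√(1 − 0.708²) = 1.4160
Length contraction: L = L₀/γ = 48.7/1.4160 = 34.4 m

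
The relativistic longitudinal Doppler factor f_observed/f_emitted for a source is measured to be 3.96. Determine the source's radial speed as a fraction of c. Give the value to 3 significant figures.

β ≈ 0.880

f_obs/f_src = √((1+β)/(1−β)) = 3.96  ⇒  (1+β)/(1−β) = 15.682
β = |1 − D²|/(1 + D²) = |1 − 15.682|/(1 + 15.682) = 0.880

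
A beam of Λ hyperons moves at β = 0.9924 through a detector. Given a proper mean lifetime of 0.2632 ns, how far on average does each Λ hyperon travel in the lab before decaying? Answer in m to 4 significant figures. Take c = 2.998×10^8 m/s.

γ = 1/√(1 − 0.9924²) = 8.12653
Dilated lifetime: Δt = γτ₀ = 8.12653 × 0.2632 ns = 2.13890 ns
d = vΔt = 0.9924c × 2.13890 ns = 2.97522×10^8 m/s × 2.13890×10^-9 s = 0.6364 m

d ≈ 0.6364 m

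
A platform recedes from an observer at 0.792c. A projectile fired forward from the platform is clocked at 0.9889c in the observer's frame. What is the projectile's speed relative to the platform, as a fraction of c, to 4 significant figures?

Inverse velocity addition: u' = (u − v)/(1 − uv/c²)
= (0.9889 − 0.792)/(1 − 0.9889×0.792) = 0.1969/0.216791 = 0.9082

u' ≈ 0.9082c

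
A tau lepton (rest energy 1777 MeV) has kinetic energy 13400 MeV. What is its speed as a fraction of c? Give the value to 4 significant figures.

β ≈ 0.9931

γ = 1 + K/(m₀c²) = 1 + 13400/1777 = 8.54080
β = √(1 − 1/γ²) = 0.9931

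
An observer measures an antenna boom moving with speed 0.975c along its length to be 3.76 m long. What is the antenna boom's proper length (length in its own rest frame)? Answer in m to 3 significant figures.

L₀ ≈ 16.9 m

γ = 1/√(1 − 0.975²) = 4.5004
L₀ = γL = 4.5004 × 3.76 = 16.9 m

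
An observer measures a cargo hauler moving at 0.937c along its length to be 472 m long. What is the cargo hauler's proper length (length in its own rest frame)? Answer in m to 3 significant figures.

γ = 1/√(1 − 0.937²) = 2.8626
L₀ = γL = 2.8626 × 472 = 1350 m

L₀ ≈ 1350 m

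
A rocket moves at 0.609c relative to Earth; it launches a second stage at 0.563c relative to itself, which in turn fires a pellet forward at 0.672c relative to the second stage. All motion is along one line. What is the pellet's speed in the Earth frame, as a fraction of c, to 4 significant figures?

u ≈ 0.9737c

Compose boost 2: (0.563 + 0.609)/(1 + 0.563×0.609) = 1.172/1.34287 = 0.872760
Compose boost 3: (0.672 + 0.872760)/(1 + 0.672×0.872760) = 1.54476/1.58649 = 0.9737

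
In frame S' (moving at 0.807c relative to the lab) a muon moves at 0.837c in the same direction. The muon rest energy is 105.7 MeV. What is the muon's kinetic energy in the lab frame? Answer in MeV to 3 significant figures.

K ≈ 442 MeV

u_lab = (0.837 + 0.807)/(1 + 0.837×0.807) = 0.981224
γ = 1/√(1 − 0.981224²) = 5.1847
K = (γ − 1)m₀c² = (5.1847 − 1) × 105.7 = 4.1847 × 105.7 = 442 MeV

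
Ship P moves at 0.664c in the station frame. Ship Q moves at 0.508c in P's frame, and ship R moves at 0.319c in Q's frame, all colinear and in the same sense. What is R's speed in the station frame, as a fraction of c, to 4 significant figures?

u ≈ 0.9342c

Compose boost 2: (0.508 + 0.664)/(1 + 0.508×0.664) = 1.172/1.33731 = 0.876385
Compose boost 3: (0.319 + 0.876385)/(1 + 0.319×0.876385) = 1.19538/1.27957 = 0.9342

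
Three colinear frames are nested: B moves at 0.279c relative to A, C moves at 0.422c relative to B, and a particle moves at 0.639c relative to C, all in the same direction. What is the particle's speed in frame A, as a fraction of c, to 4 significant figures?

Compose boost 2: (0.422 + 0.279)/(1 + 0.422×0.279) = 0.7010/1.11774 = 0.627159
Compose boost 3: (0.639 + 0.627159)/(1 + 0.639×0.627159) = 1.26616/1.40075 = 0.9039

u ≈ 0.9039c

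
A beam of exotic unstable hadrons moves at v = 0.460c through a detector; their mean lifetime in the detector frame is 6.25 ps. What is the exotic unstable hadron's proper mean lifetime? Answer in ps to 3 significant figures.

γ = 1/√(1 − 0.460²) = 1.1262
Proper time: τ₀ = Δt/γ = 6.25/1.1262 = 5.55 ps

τ₀ ≈ 5.55 ps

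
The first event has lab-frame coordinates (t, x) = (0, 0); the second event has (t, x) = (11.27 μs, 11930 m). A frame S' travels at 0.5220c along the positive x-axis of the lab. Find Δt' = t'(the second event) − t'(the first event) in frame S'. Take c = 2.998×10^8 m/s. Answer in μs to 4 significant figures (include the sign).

Δt' ≈ -11.14 μs

γ = 1/√(1 − 0.5220²) = 1.17241
Δt' = γ(Δt − vΔx/c²) = 1.17241 × (11.27 μs − 0.5220×11930 m / (2.998×10^8 m/s))
= 1.17241 × (-9.50205 μs) = -11.14 μs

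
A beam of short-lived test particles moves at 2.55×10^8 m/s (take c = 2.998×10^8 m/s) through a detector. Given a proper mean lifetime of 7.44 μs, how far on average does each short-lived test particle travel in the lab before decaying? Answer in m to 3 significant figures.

β = v/c = 2.55×10^8 / 2.998×10^8 = 0.85057
γ = 1/√(1 − 0.85057²) = 1.9016
Dilated lifetime: Δt = γτ₀ = 1.9016 × 7.44 μs = 14.148 μs
d = vΔt = 0.85057c × 14.148 μs = 2.5500×10^8 m/s × 1.4148×10^-5 s = 3610 m

d ≈ 3610 m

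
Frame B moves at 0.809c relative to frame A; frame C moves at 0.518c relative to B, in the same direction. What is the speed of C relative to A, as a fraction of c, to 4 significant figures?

u ≈ 0.9351c

Compose boost 2: (0.518 + 0.809)/(1 + 0.518×0.809) = 1.327/1.41906 = 0.9351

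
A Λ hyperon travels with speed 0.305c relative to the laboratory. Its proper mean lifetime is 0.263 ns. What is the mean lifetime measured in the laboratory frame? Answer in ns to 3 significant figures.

Δt ≈ 0.276 ns

γ = 1/√(1 − 0.305²) = 1.0500
Time dilation: Δt = γτ₀ = 1.0500 × 0.263 ns = 0.276 ns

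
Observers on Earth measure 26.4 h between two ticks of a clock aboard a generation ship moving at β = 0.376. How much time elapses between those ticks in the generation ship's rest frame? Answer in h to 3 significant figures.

γ = 1/√(1 − 0.376²) = 1.0792
Proper time: τ₀ = Δt/γ = 26.4/1.0792 = 24.5 h

τ₀ ≈ 24.5 h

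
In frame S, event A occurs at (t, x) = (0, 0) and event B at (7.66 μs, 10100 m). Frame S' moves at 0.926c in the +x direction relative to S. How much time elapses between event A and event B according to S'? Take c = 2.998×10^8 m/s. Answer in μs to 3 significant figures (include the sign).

Δt' ≈ -62.3 μs

γ = 1/√(1 − 0.926²) = 2.6488
Δt' = γ(Δt − vΔx/c²) = 2.6488 × (7.66 μs − 0.926×10100 m / (2.998×10^8 m/s))
= 2.6488 × (-23.536 μs) = -62.3 μs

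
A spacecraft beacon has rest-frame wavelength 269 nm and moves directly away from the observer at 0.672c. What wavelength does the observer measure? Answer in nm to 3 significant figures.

λ_obs ≈ 607 nm

Relativistic Doppler: λ_obs = λ_src √((1+β)/(1−β))
= 269 × √(1.6720/0.32800) = 269 × 2.2578 = 607 nm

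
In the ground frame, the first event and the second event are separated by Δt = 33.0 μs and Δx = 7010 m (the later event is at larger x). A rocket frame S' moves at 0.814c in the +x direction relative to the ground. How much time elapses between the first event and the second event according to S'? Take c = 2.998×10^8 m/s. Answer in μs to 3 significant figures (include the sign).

Δt' ≈ 24.0 μs

γ = 1/√(1 − 0.814²) = 1.7216
Δt' = γ(Δt − vΔx/c²) = 1.7216 × (33.0 μs − 0.814×7010 m / (2.998×10^8 m/s))
= 1.7216 × (13.967 μs) = 24.0 μs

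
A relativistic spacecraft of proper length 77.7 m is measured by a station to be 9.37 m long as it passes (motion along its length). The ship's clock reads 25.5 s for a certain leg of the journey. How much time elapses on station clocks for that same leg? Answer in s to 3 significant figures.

Length contraction ⇒ γ = L₀/L = 77.7/9.37 = 8.2924
Time dilation: Δt = γτ₀ = 8.2924 × 25.5 s = 211 s

Δt ≈ 211 s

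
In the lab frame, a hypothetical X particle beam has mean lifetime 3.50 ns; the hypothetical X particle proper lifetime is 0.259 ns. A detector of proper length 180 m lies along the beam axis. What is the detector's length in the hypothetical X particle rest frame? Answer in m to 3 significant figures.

L ≈ 13.3 m

Time dilation ⇒ γ = Δt/τ₀ = 3.50/0.259 = 13.514
Length contraction: L = L₀/γ = 180/13.514 = 13.3 m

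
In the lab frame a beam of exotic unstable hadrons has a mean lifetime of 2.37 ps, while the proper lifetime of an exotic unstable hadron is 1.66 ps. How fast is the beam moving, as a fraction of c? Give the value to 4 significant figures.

γ = Δt/τ₀ = 2.37/1.66 = 1.42771
β = √(1 − 1/γ²) = √(1 − 1/1.42771²) = 0.7137

β ≈ 0.7137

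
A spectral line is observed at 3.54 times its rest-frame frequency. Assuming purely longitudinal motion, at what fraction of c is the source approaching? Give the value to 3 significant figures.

f_obs/f_src = √((1+β)/(1−β)) = 3.54  ⇒  (1+β)/(1−β) = 12.532
β = |1 − D²|/(1 + D²) = |1 − 12.532|/(1 + 12.532) = 0.852

β ≈ 0.852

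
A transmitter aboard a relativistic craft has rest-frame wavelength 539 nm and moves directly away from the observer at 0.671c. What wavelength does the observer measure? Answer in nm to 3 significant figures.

λ_obs ≈ 1210 nm

Relativistic Doppler: λ_obs = λ_src √((1+β)/(1−β))
= 539 × √(1.6710/0.32900) = 539 × 2.2537 = 1210 nm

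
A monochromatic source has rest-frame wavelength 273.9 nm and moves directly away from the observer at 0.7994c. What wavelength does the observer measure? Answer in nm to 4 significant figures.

Relativistic Doppler: λ_obs = λ_src √((1+β)/(1−β))
= 273.9 × √(1.79940/0.200600) = 273.9 × 2.99501 = 820.3 nm

λ_obs ≈ 820.3 nm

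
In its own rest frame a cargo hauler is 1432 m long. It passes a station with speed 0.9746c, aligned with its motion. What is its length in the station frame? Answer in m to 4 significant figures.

γ = 1/√(1 − 0.9746²) = 4.46523
Length contraction: L = L₀/γ = 1432/4.46523 = 320.7 m

L ≈ 320.7 m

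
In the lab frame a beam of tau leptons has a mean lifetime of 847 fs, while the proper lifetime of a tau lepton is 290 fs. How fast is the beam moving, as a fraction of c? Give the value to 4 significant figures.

β ≈ 0.9396

γ = Δt/τ₀ = 847/290 = 2.92069
β = √(1 − 1/γ²) = √(1 − 1/2.92069²) = 0.9396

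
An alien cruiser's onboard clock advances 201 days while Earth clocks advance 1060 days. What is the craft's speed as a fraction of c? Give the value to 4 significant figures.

β ≈ 0.9819

γ = Δt/τ₀ = 1060/201 = 5.27363
β = √(1 − 1/γ²) = √(1 − 1/5.27363²) = 0.9819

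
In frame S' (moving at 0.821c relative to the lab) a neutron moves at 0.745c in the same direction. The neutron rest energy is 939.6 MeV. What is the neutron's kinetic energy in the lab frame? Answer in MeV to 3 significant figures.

K ≈ 3040 MeV

u_lab = (0.745 + 0.821)/(1 + 0.745×0.821) = 0.971678
γ = 1/√(1 − 0.971678²) = 4.2318
K = (γ − 1)m₀c² = (4.2318 − 1) × 939.6 = 3.2318 × 939.6 = 3040 MeV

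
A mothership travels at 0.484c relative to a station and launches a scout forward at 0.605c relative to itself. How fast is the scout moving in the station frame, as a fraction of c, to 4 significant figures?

Compose boost 2: (0.605 + 0.484)/(1 + 0.605×0.484) = 1.089/1.29282 = 0.8423

u ≈ 0.8423c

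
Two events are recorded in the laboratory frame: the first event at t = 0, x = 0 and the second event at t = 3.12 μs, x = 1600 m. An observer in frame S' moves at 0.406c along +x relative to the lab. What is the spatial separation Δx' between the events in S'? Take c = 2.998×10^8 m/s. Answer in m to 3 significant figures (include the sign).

γ = 1/√(1 − 0.406²) = 1.0942
Δx' = γ(Δx − vΔt) = 1.0942 × (1600 m − 0.406×(2.998×10^8 m/s)×3.12×10^-6 s)
= 1.0942 × (1220.2 m) = 1340 m

Δx' ≈ 1340 m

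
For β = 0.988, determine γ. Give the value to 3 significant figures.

γ = 1/√(1 − β²) = 1/√(1 − 0.988²) = 1/√(0.023856) = 6.47

γ ≈ 6.47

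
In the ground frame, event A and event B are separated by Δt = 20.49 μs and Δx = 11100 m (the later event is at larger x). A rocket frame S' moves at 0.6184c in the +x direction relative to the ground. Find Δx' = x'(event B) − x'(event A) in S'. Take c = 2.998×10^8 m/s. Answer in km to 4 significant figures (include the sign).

γ = 1/√(1 − 0.6184²) = 1.27249
Δx' = γ(Δx − vΔt) = 1.27249 × (11100 m − 0.6184×(2.998×10^8 m/s)×20.49×10^-6 s)
= 1.27249 × (7301.23 m) = 9.291 km

Δx' ≈ 9.291 km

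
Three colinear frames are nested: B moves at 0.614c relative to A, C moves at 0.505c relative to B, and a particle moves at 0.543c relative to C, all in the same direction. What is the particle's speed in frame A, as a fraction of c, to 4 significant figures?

Compose boost 2: (0.505 + 0.614)/(1 + 0.505×0.614) = 1.119/1.31007 = 0.854153
Compose boost 3: (0.543 + 0.854153)/(1 + 0.543×0.854153) = 1.39715/1.46380 = 0.9545

u ≈ 0.9545c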